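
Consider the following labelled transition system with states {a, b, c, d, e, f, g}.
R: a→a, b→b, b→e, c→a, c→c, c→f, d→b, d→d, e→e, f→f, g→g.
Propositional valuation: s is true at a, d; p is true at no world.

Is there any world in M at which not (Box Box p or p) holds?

Let φ = not (Box Box p or p). Evaluate φ at each world:
  a (successors {a}): φ is true.
  b (successors {b, e}): φ is true.
  c (successors {a, c, f}): φ is true.
  d (successors {b, d}): φ is true.
  e (successors {e}): φ is true.
  f (successors {f}): φ is true.
  g (successors {g}): φ is true.
Detail at a (witness):
  At a: Box Box p or p is false, so not (Box Box p or p) is true.
    At a: Box Box p is false, p is false, so Box Box p or p is false.
      At a: Box Box p requires Box p at every successor {a}.
        Box p fails at a, so Box Box p is false at a.

Yes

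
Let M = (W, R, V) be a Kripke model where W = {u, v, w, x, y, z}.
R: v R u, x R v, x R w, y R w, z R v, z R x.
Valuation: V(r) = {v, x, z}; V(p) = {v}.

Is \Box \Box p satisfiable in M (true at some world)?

Let φ = \Box \Box p. Evaluate φ at each world:
  u (successors ∅): φ is true.
  v (successors {u}): φ is true.
  w (successors ∅): φ is true.
  x (successors {v, w}): φ is false.
  y (successors {w}): φ is true.
  z (successors {v, x}): φ is false.
Detail at u (witness):
  At u: no accessible worlds, so \Box \Box p holds vacuously.

Yes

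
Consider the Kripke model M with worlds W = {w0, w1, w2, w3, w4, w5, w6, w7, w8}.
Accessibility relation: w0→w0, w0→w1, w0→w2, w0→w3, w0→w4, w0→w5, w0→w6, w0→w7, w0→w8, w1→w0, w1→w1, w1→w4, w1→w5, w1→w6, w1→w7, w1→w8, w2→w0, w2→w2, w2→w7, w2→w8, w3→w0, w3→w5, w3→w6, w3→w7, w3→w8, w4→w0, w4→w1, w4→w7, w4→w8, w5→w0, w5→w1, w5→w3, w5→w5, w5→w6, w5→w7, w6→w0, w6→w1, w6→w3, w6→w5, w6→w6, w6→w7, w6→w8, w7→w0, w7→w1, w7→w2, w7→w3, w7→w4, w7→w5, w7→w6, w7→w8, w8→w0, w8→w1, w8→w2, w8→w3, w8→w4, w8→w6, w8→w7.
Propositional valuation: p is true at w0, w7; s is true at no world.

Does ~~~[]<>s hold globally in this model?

Yes

Recall that []ψ holds at a world iff ψ holds at every accessible world, and <>ψ holds iff ψ holds at some accessible world.
Let φ = ~~~[]<>s. Evaluate φ at each world:
  w0 (successors {w0, w1, w2, w3, w4, w5, w6, w7, w8}): φ is true.
  w1 (successors {w0, w1, w4, w5, w6, w7, w8}): φ is true.
  w2 (successors {w0, w2, w7, w8}): φ is true.
  w3 (successors {w0, w5, w6, w7, w8}): φ is true.
  w4 (successors {w0, w1, w7, w8}): φ is true.
  w5 (successors {w0, w1, w3, w5, w6, w7}): φ is true.
  w6 (successors {w0, w1, w3, w5, w6, w7, w8}): φ is true.
  w7 (successors {w0, w1, w2, w3, w4, w5, w6, w8}): φ is true.
  w8 (successors {w0, w1, w2, w3, w4, w6, w7}): φ is true.
For instance, at w4:
  At w4: ~~[]<>s is false, so ~~~[]<>s is true.
    At w4: ~[]<>s is true, so ~~[]<>s is false.
      At w4: []<>s is false, so ~[]<>s is true.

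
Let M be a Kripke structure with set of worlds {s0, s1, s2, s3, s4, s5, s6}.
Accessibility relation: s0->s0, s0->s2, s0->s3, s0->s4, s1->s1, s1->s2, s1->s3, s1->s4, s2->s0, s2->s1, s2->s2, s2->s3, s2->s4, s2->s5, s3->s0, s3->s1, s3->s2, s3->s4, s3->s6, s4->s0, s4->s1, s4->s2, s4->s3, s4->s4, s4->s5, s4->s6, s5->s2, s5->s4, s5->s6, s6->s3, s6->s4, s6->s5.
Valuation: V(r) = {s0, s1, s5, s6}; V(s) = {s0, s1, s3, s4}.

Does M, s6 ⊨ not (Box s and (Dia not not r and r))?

At s6: Box s and (Dia not not r and r) is false, so not (Box s and (Dia not not r and r)) is true.
  At s6: Box s is false, Dia not not r and r is true, so Box s and (Dia not not r and r) is false.
    At s6: Box s requires s at every successor {s3, s4, s5}.
      s fails at s5, so Box s is false at s6.
    At s6: Dia not not r is true, r is true, so Dia not not r and r is true.
      At s6: Dia not not r requires not not r at some successor in {s3, s4, s5}.
        not not r holds at s5, so Dia not not r is true at s6.

Yes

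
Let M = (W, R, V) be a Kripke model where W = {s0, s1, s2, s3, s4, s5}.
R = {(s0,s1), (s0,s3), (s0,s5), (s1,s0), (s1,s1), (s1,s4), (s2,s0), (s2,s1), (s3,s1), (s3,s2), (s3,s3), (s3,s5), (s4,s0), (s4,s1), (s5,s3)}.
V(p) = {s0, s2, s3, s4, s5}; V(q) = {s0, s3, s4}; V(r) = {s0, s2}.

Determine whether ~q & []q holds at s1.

No

At s1: ~q is true, []q is false, so ~q & []q is false.
  At s1: []q requires q at every successor {s0, s1, s4}.
    q fails at s1, so []q is false at s1.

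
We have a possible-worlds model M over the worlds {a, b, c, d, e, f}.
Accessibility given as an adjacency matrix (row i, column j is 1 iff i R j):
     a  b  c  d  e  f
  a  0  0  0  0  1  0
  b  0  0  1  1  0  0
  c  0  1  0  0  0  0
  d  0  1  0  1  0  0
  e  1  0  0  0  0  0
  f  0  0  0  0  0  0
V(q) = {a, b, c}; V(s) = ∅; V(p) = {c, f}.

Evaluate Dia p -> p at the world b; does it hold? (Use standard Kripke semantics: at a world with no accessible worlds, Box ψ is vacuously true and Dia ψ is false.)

At b: Dia p is true, p is false, so Dia p -> p is false.
  At b: Dia p requires p at some successor in {c, d}.
    p holds at c, so Dia p is true at b.

No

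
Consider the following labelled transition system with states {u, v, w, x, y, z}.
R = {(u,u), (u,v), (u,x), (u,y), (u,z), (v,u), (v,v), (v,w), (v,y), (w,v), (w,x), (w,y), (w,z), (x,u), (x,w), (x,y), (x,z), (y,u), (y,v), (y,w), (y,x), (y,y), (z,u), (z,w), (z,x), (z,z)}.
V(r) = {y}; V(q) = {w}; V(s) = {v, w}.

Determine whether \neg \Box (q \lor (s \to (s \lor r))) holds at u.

No

Recall that \Box ψ holds at a world iff ψ holds at every accessible world, and \Diamond ψ holds iff ψ holds at some accessible world.
At u: \Box (q \lor (s \to (s \lor r))) is true, so \neg \Box (q \lor (s \to (s \lor r))) is false.
  At u: \Box (q \lor (s \to (s \lor r))) requires q \lor (s \to (s \lor r)) at every successor {u, v, x, y, z}.
    At u: q \lor (s \to (s \lor r)) is true.
    At v: q \lor (s \to (s \lor r)) is true.
    At x: q \lor (s \to (s \lor r)) is true.
    At y: q \lor (s \to (s \lor r)) is true.
    At z: q \lor (s \to (s \lor r)) is true.
  So \Box (q \lor (s \to (s \lor r))) is true at u.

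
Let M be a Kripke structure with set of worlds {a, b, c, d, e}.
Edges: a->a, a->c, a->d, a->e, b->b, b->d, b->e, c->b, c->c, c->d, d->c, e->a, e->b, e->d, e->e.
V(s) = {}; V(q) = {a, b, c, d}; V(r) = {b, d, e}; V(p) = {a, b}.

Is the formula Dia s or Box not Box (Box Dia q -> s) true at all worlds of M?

Recall that Box ψ holds at a world iff ψ holds at every accessible world, and Dia ψ holds iff ψ holds at some accessible world.
Let φ = Dia s or Box not Box (Box Dia q -> s). Evaluate φ at each world:
  a (successors {a, c, d, e}): φ is true.
  b (successors {b, d, e}): φ is true.
  c (successors {b, c, d}): φ is true.
  d (successors {c}): φ is true.
  e (successors {a, b, d, e}): φ is true.
For instance, at c:
  At c: Dia s is false, Box not Box (Box Dia q -> s) is true, so Dia s or Box not Box (Box Dia q -> s) is true.
    At c: Dia s requires s at some successor in {b, c, d}.
      At b: s is false.
      At c: s is false.
      At d: s is false.
    So Dia s is false at c.
    At c: Box not Box (Box Dia q -> s) requires not Box (Box Dia q -> s) at every successor {b, c, d}.
      At b: not Box (Box Dia q -> s) is true.
      At c: not Box (Box Dia q -> s) is true.
      At d: not Box (Box Dia q -> s) is true.
    So Box not Box (Box Dia q -> s) is true at c.

Yes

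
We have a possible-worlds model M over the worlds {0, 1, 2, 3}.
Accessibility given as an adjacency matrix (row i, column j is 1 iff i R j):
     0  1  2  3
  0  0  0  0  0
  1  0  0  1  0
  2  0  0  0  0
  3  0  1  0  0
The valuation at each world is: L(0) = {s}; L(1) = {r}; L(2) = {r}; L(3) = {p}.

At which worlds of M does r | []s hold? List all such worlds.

0, 1, 2

Let φ = r | []s. Evaluate φ at each world:
  0 (successors ∅): φ is true.
  1 (successors {2}): φ is true.
  2 (successors ∅): φ is true.
  3 (successors {1}): φ is false.
For instance, at 3:
  At 3: r is false, []s is false, so r | []s is false.
    At 3: []s requires s at every successor {1}.
      s fails at 1, so []s is false at 3.
Satisfying worlds: {0, 1, 2}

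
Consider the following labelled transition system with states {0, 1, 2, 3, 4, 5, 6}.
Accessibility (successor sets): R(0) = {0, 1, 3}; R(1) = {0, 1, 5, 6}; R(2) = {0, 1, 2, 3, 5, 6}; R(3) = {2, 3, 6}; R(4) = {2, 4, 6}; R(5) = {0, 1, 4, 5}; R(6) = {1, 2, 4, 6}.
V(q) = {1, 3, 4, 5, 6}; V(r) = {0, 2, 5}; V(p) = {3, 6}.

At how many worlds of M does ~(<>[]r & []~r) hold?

Let φ = ~(<>[]r & []~r). Evaluate φ at each world:
  0 (successors {0, 1, 3}): φ is true.
  1 (successors {0, 1, 5, 6}): φ is true.
  2 (successors {0, 1, 2, 3, 5, 6}): φ is true.
  3 (successors {2, 3, 6}): φ is true.
  4 (successors {2, 4, 6}): φ is true.
  5 (successors {0, 1, 4, 5}): φ is true.
  6 (successors {1, 2, 4, 6}): φ is true.
For instance, at 4:
  At 4: <>[]r & []~r is false, so ~(<>[]r & []~r) is true.
    At 4: <>[]r is false, []~r is false, so <>[]r & []~r is false.
      At 4: <>[]r requires []r at some successor in {2, 4, 6}.
        At 2: []r is false.
        At 4: []r is false.
        At 6: []r is false.
      So <>[]r is false at 4.
      At 4: []~r requires ~r at every successor {2, 4, 6}.
        ~r fails at 2, so []~r is false at 4.
Satisfying worlds: {0, 1, 2, 3, 4, 5, 6}

7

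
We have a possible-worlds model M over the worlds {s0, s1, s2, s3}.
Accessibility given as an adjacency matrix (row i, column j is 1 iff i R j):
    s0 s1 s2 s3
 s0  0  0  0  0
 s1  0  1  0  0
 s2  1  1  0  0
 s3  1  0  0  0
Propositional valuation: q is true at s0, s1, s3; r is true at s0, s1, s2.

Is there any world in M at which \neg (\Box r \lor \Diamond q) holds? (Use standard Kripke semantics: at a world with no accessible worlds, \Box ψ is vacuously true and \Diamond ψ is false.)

No

Let φ = \neg (\Box r \lor \Diamond q). Evaluate φ at each world:
  s0 (successors ∅): φ is false.
  s1 (successors {s1}): φ is false.
  s2 (successors {s0, s1}): φ is false.
  s3 (successors {s0}): φ is false.
For instance, at s3:
  At s3: \Box r \lor \Diamond q is true, so \neg (\Box r \lor \Diamond q) is false.
    At s3: \Box r is true, \Diamond q is true, so \Box r \lor \Diamond q is true.
      At s3: \Box r requires r at every successor {s0}.
        At s0: r is true.
      So \Box r is true at s3.
      At s3: \Diamond q requires q at some successor in {s0}.
        q holds at s0, so \Diamond q is true at s3.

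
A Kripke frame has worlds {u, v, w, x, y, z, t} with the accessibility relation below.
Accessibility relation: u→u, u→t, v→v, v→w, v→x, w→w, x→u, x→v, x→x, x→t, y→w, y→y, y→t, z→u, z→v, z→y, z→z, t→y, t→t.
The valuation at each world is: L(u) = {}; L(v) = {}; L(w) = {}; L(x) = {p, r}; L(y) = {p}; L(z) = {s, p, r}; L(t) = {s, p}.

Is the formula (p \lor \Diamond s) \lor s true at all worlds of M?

Recall that \Diamond ψ holds at a world iff ψ holds at some accessible world.
Let φ = (p \lor \Diamond s) \lor s. Evaluate φ at each world:
  u (successors {u, t}): φ is true.
  v (successors {v, w, x}): φ is false.
  w (successors {w}): φ is false.
  x (successors {u, v, x, t}): φ is true.
  y (successors {w, y, t}): φ is true.
  z (successors {u, v, y, z}): φ is true.
  t (successors {y, t}): φ is true.
Detail at v (counterexample):
  At v: p \lor \Diamond s is false, s is false, so (p \lor \Diamond s) \lor s is false.
    At v: p is false, \Diamond s is false, so p \lor \Diamond s is false.
      At v: \Diamond s requires s at some successor in {v, w, x}.
        At v: s is false.
        At w: s is false.
        At x: s is false.
      So \Diamond s is false at v.

No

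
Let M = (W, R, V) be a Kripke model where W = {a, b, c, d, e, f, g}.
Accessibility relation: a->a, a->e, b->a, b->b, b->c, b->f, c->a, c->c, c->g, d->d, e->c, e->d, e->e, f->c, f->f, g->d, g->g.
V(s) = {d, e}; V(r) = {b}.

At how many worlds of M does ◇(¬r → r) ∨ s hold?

Recall that ◇ψ holds at a world iff ψ holds at some accessible world.
Let φ = ◇(¬r → r) ∨ s. Evaluate φ at each world:
  a (successors {a, e}): φ is false.
  b (successors {a, b, c, f}): φ is true.
  c (successors {a, c, g}): φ is false.
  d (successors {d}): φ is true.
  e (successors {c, d, e}): φ is true.
  f (successors {c, f}): φ is false.
  g (successors {d, g}): φ is false.
For instance, at e:
  At e: ◇(¬r → r) is false, s is true, so ◇(¬r → r) ∨ s is true.
    At e: ◇(¬r → r) requires ¬r → r at some successor in {c, d, e}.
      At c: ¬r → r is false.
      At d: ¬r → r is false.
      At e: ¬r → r is false.
    So ◇(¬r → r) is false at e.
Satisfying worlds: {b, d, e}

3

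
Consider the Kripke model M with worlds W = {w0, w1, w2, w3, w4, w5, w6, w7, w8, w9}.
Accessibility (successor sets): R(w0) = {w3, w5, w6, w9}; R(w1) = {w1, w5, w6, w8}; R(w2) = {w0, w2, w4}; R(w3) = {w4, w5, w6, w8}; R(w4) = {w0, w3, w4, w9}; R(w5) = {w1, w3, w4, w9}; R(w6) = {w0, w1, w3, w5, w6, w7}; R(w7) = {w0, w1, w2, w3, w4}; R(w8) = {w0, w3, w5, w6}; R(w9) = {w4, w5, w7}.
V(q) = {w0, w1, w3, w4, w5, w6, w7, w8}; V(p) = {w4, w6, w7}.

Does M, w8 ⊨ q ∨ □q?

Yes

At w8: q is true, □q is true, so q ∨ □q is true.
  At w8: □q requires q at every successor {w0, w3, w5, w6}.
    At w0: q is true.
    At w3: q is true.
    At w5: q is true.
    At w6: q is true.
  So □q is true at w8.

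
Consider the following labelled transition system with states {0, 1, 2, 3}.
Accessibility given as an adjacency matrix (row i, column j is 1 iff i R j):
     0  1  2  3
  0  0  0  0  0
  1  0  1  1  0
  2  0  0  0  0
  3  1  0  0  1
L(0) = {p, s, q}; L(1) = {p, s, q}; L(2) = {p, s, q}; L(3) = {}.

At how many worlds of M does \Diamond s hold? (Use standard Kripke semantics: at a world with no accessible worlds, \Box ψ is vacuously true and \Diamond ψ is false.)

Let φ = \Diamond s. Evaluate φ at each world:
  0 (successors ∅): φ is false.
  1 (successors {1, 2}): φ is true.
  2 (successors ∅): φ is false.
  3 (successors {0, 3}): φ is true.
For instance, at 1:
  At 1: \Diamond s requires s at some successor in {1, 2}.
    s holds at 1, so \Diamond s is true at 1.
Satisfying worlds: {1, 3}

2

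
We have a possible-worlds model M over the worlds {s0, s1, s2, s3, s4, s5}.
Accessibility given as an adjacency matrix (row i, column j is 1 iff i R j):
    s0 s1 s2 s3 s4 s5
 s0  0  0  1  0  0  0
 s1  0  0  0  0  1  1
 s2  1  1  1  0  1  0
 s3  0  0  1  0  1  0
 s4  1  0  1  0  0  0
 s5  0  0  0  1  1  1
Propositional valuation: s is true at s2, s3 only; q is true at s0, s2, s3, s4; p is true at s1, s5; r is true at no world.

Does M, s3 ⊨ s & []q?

At s3: s is true, []q is true, so s & []q is true.
  At s3: []q requires q at every successor {s2, s4}.
    At s2: q is true.
    At s4: q is true.
  So []q is true at s3.

Yes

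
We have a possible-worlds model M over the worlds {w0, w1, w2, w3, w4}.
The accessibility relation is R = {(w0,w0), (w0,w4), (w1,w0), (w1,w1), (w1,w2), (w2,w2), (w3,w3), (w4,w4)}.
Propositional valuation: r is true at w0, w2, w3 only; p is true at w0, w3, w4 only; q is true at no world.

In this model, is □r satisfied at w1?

No

Recall that □ψ holds at a world iff ψ holds at every accessible world, and ◇ψ holds iff ψ holds at some accessible world.
At w1: □r requires r at every successor {w0, w1, w2}.
  r fails at w1, so □r is false at w1.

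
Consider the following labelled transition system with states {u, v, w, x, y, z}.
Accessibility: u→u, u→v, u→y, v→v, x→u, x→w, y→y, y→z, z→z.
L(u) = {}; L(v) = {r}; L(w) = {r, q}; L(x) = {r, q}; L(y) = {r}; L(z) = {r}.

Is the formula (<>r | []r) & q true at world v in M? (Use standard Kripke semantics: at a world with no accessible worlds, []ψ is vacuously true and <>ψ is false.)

At v: <>r | []r is true, q is false, so (<>r | []r) & q is false.
  At v: <>r is true, []r is true, so <>r | []r is true.
    At v: <>r requires r at some successor in {v}.
      r holds at v, so <>r is true at v.
    At v: []r requires r at every successor {v}.
      At v: r is true.
    So []r is true at v.

No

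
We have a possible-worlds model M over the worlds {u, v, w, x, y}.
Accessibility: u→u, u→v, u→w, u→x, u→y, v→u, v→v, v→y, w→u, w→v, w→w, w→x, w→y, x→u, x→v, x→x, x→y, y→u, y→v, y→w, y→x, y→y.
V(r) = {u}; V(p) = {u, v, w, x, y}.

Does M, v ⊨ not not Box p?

Yes

At v: not Box p is false, so not not Box p is true.
  At v: Box p is true, so not Box p is false.
    At v: Box p requires p at every successor {u, v, y}.
      At u: p is true.
      At v: p is true.
      At y: p is true.
    So Box p is true at v.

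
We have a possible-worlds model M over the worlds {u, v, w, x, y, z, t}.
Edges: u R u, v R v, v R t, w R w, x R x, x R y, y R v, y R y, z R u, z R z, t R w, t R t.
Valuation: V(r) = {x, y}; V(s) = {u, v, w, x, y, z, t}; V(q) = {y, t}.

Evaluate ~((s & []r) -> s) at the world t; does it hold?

No

At t: (s & []r) -> s is true, so ~((s & []r) -> s) is false.
  At t: s & []r is false, s is true, so (s & []r) -> s is true.
    At t: s is true, []r is false, so s & []r is false.
      At t: []r requires r at every successor {w, t}.
        r fails at w, so []r is false at t.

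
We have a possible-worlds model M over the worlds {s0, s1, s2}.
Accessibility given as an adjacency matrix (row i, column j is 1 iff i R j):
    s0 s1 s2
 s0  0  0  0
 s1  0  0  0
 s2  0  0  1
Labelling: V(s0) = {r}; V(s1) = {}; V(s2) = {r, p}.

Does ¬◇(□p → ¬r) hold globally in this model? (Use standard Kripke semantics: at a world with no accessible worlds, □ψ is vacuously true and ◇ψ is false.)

Recall that □ψ holds at a world iff ψ holds at every accessible world, and ◇ψ holds iff ψ holds at some accessible world.
Let φ = ¬◇(□p → ¬r). Evaluate φ at each world:
  s0 (successors ∅): φ is true.
  s1 (successors ∅): φ is true.
  s2 (successors {s2}): φ is true.
For instance, at s2:
  At s2: ◇(□p → ¬r) is false, so ¬◇(□p → ¬r) is true.
    At s2: ◇(□p → ¬r) requires □p → ¬r at some successor in {s2}.
      At s2: □p → ¬r is false.
    So ◇(□p → ¬r) is false at s2.

Yes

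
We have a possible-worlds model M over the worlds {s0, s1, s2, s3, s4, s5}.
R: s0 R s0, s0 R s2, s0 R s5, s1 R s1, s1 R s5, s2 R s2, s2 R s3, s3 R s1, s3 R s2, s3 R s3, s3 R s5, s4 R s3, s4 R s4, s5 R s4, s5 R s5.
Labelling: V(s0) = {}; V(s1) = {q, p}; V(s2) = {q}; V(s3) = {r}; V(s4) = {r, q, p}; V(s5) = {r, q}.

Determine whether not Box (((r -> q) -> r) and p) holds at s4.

Yes

At s4: Box (((r -> q) -> r) and p) is false, so not Box (((r -> q) -> r) and p) is true.
  At s4: Box (((r -> q) -> r) and p) requires ((r -> q) -> r) and p at every successor {s3, s4}.
    ((r -> q) -> r) and p fails at s3, so Box (((r -> q) -> r) and p) is false at s4.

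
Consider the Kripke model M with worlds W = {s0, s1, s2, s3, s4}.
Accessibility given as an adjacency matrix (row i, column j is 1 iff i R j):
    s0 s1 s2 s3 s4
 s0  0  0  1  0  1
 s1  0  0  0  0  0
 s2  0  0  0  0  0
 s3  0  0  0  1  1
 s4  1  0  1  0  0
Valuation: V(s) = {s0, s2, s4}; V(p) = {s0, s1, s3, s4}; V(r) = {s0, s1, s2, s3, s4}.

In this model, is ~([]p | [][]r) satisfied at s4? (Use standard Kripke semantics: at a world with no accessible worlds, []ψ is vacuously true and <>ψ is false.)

Recall that []ψ holds at a world iff ψ holds at every accessible world, and <>ψ holds iff ψ holds at some accessible world.
At s4: []p | [][]r is true, so ~([]p | [][]r) is false.
  At s4: []p is false, [][]r is true, so []p | [][]r is true.
    At s4: []p requires p at every successor {s0, s2}.
      p fails at s2, so []p is false at s4.
    At s4: [][]r requires []r at every successor {s0, s2}.
      At s0: []r is true.
      At s2: []r is true.
    So [][]r is true at s4.

No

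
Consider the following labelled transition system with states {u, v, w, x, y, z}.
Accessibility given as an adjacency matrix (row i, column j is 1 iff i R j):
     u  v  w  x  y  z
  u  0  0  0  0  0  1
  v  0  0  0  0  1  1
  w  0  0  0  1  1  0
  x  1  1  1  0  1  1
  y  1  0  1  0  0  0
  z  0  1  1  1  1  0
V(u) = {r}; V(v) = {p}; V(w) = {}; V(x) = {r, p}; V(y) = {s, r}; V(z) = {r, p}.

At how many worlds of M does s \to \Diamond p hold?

5

Let φ = s \to \Diamond p. Evaluate φ at each world:
  u (successors {z}): φ is true.
  v (successors {y, z}): φ is true.
  w (successors {x, y}): φ is true.
  x (successors {u, v, w, y, z}): φ is true.
  y (successors {u, w}): φ is false.
  z (successors {v, w, x, y}): φ is true.
For instance, at x:
  At x: s is false, \Diamond p is true, so s \to \Diamond p is true.
    At x: \Diamond p requires p at some successor in {u, v, w, y, z}.
      p holds at v, so \Diamond p is true at x.
Satisfying worlds: {u, v, w, x, z}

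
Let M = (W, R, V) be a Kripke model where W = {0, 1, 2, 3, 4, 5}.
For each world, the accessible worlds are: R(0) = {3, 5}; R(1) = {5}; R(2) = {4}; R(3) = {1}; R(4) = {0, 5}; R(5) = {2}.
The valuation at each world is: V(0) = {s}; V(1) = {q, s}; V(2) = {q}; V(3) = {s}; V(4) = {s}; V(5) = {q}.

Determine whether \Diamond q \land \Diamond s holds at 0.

Recall that \Diamond ψ holds at a world iff ψ holds at some accessible world.
At 0: \Diamond q is true, \Diamond s is true, so \Diamond q \land \Diamond s is true.
  At 0: \Diamond q requires q at some successor in {3, 5}.
    q holds at 5, so \Diamond q is true at 0.
  At 0: \Diamond s requires s at some successor in {3, 5}.
    s holds at 3, so \Diamond s is true at 0.

Yes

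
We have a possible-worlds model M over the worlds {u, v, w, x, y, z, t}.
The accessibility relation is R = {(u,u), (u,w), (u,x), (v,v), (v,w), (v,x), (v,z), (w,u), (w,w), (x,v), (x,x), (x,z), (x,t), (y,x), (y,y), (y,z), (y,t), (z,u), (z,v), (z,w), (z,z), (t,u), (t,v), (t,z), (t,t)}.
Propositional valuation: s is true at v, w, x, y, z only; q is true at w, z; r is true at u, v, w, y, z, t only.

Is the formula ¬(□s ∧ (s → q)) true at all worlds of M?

Let φ = ¬(□s ∧ (s → q)). Evaluate φ at each world:
  u (successors {u, w, x}): φ is true.
  v (successors {v, w, x, z}): φ is true.
  w (successors {u, w}): φ is true.
  x (successors {v, x, z, t}): φ is true.
  y (successors {x, y, z, t}): φ is true.
  z (successors {u, v, w, z}): φ is true.
  t (successors {u, v, z, t}): φ is true.
For instance, at z:
  At z: □s ∧ (s → q) is false, so ¬(□s ∧ (s → q)) is true.
    At z: □s is false, s → q is true, so □s ∧ (s → q) is false.
      At z: □s requires s at every successor {u, v, w, z}.
        s fails at u, so □s is false at z.

Yes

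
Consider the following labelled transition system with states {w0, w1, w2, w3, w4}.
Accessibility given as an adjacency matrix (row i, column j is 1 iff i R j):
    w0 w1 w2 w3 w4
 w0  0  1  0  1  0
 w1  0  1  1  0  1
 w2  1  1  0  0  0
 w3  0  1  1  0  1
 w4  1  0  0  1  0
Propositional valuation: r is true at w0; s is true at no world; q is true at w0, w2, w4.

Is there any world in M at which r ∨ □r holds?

Recall that □ψ holds at a world iff ψ holds at every accessible world, and ◇ψ holds iff ψ holds at some accessible world.
Let φ = r ∨ □r. Evaluate φ at each world:
  w0 (successors {w1, w3}): φ is true.
  w1 (successors {w1, w2, w4}): φ is false.
  w2 (successors {w0, w1}): φ is false.
  w3 (successors {w1, w2, w4}): φ is false.
  w4 (successors {w0, w3}): φ is false.
Detail at w0 (witness):
  At w0: r is true, □r is false, so r ∨ □r is true.
    At w0: □r requires r at every successor {w1, w3}.
      r fails at w1, so □r is false at w0.

Yes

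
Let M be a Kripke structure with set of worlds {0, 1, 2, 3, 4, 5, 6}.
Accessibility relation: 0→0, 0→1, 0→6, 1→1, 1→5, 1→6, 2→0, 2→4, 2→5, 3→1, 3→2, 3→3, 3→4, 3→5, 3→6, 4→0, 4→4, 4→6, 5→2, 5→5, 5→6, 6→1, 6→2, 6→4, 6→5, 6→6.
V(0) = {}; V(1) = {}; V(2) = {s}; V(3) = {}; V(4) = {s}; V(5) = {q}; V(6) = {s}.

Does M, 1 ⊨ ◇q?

Recall that ◇ψ holds at a world iff ψ holds at some accessible world.
At 1: ◇q requires q at some successor in {1, 5, 6}.
  q holds at 5, so ◇q is true at 1.

Yes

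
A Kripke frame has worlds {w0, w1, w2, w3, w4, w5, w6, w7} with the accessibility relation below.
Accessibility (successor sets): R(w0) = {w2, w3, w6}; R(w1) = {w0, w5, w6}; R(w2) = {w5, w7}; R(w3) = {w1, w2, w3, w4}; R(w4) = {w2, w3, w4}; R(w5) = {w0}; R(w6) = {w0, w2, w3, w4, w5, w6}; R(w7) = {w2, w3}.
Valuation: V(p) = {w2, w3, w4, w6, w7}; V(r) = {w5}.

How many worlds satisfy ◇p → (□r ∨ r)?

1

Recall that □ψ holds at a world iff ψ holds at every accessible world, and ◇ψ holds iff ψ holds at some accessible world.
Let φ = ◇p → (□r ∨ r). Evaluate φ at each world:
  w0 (successors {w2, w3, w6}): φ is false.
  w1 (successors {w0, w5, w6}): φ is false.
  w2 (successors {w5, w7}): φ is false.
  w3 (successors {w1, w2, w3, w4}): φ is false.
  w4 (successors {w2, w3, w4}): φ is false.
  w5 (successors {w0}): φ is true.
  w6 (successors {w0, w2, w3, w4, w5, w6}): φ is false.
  w7 (successors {w2, w3}): φ is false.
For instance, at w0:
  At w0: ◇p is true, □r ∨ r is false, so ◇p → (□r ∨ r) is false.
    At w0: ◇p requires p at some successor in {w2, w3, w6}.
      p holds at w2, so ◇p is true at w0.
    At w0: □r is false, r is false, so □r ∨ r is false.
      At w0: □r requires r at every successor {w2, w3, w6}.
        r fails at w2, so □r is false at w0.
Satisfying worlds: {w5}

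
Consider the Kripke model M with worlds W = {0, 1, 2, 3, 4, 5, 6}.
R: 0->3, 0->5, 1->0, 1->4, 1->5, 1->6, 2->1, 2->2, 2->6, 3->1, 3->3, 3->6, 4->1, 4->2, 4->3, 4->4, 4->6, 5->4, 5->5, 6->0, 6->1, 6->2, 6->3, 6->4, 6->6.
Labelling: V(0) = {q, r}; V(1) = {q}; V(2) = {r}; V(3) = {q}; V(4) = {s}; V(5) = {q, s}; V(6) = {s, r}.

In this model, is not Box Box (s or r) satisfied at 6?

Yes

At 6: Box Box (s or r) is false, so not Box Box (s or r) is true.
  At 6: Box Box (s or r) requires Box (s or r) at every successor {0, 1, 2, 3, 4, 6}.
    Box (s or r) fails at 0, so Box Box (s or r) is false at 6.
      At 0: Box (s or r) requires s or r at every successor {3, 5}.
        s or r fails at 3, so Box (s or r) is false at 0.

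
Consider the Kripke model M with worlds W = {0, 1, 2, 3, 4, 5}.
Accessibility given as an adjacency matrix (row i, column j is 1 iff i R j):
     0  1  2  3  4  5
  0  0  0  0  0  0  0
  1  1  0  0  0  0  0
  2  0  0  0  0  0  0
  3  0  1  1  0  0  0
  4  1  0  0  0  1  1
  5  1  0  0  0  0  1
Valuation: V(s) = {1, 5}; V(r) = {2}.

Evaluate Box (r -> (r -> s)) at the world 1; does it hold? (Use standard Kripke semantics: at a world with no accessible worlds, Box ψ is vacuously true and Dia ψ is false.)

Yes

Recall that Box ψ holds at a world iff ψ holds at every accessible world, and Dia ψ holds iff ψ holds at some accessible world.
At 1: Box (r -> (r -> s)) requires r -> (r -> s) at every successor {0}.
  At 0: r -> (r -> s) is true.
So Box (r -> (r -> s)) is true at 1.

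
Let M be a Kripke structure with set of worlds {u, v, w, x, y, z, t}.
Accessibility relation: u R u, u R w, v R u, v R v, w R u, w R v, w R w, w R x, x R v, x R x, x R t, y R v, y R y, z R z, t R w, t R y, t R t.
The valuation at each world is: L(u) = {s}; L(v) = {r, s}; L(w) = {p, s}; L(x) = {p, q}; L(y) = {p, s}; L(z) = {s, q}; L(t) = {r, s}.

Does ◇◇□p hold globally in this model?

No

Let φ = ◇◇□p. Evaluate φ at each world:
  u (successors {u, w}): φ is false.
  v (successors {u, v}): φ is false.
  w (successors {u, v, w, x}): φ is false.
  x (successors {v, x, t}): φ is false.
  y (successors {v, y}): φ is false.
  z (successors {z}): φ is false.
  t (successors {w, y, t}): φ is false.
Detail at u (counterexample):
  At u: ◇◇□p requires ◇□p at some successor in {u, w}.
    At u: ◇□p is false.
    At w: ◇□p is false.
  So ◇◇□p is false at u.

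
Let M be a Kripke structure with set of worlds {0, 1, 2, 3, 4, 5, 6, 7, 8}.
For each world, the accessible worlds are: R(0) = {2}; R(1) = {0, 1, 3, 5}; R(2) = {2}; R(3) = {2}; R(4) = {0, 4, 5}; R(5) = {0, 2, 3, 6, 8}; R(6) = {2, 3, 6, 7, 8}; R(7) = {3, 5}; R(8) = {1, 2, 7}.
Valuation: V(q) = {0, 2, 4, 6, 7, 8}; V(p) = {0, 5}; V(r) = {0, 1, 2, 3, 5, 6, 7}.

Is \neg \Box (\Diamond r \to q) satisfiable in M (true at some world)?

Let φ = \neg \Box (\Diamond r \to q). Evaluate φ at each world:
  0 (successors {2}): φ is false.
  1 (successors {0, 1, 3, 5}): φ is true.
  2 (successors {2}): φ is false.
  3 (successors {2}): φ is false.
  4 (successors {0, 4, 5}): φ is true.
  5 (successors {0, 2, 3, 6, 8}): φ is true.
  6 (successors {2, 3, 6, 7, 8}): φ is true.
  7 (successors {3, 5}): φ is true.
  8 (successors {1, 2, 7}): φ is true.
Detail at 1 (witness):
  At 1: \Box (\Diamond r \to q) is false, so \neg \Box (\Diamond r \to q) is true.
    At 1: \Box (\Diamond r \to q) requires \Diamond r \to q at every successor {0, 1, 3, 5}.
      \Diamond r \to q fails at 1, so \Box (\Diamond r \to q) is false at 1.

Yes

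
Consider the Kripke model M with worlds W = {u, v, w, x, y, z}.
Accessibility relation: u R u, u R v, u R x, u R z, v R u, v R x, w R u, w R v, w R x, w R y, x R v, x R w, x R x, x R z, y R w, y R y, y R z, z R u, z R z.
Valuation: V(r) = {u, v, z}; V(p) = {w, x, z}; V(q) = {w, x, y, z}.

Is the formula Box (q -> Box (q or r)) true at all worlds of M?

Recall that Box ψ holds at a world iff ψ holds at every accessible world, and Dia ψ holds iff ψ holds at some accessible world.
Let φ = Box (q -> Box (q or r)). Evaluate φ at each world:
  u (successors {u, v, x, z}): φ is true.
  v (successors {u, x}): φ is true.
  w (successors {u, v, x, y}): φ is true.
  x (successors {v, w, x, z}): φ is true.
  y (successors {w, y, z}): φ is true.
  z (successors {u, z}): φ is true.
For instance, at z:
  At z: Box (q -> Box (q or r)) requires q -> Box (q or r) at every successor {u, z}.
      At u: q is false, Box (q or r) is true, so q -> Box (q or r) is true.
      At z: q is true, Box (q or r) is true, so q -> Box (q or r) is true.
  So Box (q -> Box (q or r)) is true at z.

Yes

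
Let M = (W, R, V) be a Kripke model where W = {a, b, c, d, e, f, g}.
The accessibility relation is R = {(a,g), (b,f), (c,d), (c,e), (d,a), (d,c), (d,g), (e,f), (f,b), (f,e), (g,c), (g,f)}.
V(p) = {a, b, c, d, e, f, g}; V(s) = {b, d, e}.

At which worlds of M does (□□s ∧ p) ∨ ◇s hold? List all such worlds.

b, c, e, f, g

Let φ = (□□s ∧ p) ∨ ◇s. Evaluate φ at each world:
  a (successors {g}): φ is false.
  b (successors {f}): φ is true.
  c (successors {d, e}): φ is true.
  d (successors {a, c, g}): φ is false.
  e (successors {f}): φ is true.
  f (successors {b, e}): φ is true.
  g (successors {c, f}): φ is true.
For instance, at g:
  At g: □□s ∧ p is true, ◇s is false, so (□□s ∧ p) ∨ ◇s is true.
    At g: □□s is true, p is true, so □□s ∧ p is true.
      At g: □□s requires □s at every successor {c, f}.
        At c: □s is true.
        At f: □s is true.
      So □□s is true at g.
    At g: ◇s requires s at some successor in {c, f}.
      At c: s is false.
      At f: s is false.
    So ◇s is false at g.
Satisfying worlds: {b, c, e, f, g}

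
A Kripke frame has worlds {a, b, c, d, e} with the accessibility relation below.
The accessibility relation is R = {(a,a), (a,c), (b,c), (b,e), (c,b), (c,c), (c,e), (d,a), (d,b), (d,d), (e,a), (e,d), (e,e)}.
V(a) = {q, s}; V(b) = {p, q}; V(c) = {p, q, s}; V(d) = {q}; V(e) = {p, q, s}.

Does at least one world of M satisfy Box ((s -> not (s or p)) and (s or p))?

Let φ = Box ((s -> not (s or p)) and (s or p)). Evaluate φ at each world:
  a (successors {a, c}): φ is false.
  b (successors {c, e}): φ is false.
  c (successors {b, c, e}): φ is false.
  d (successors {a, b, d}): φ is false.
  e (successors {a, d, e}): φ is false.
For instance, at d:
  At d: Box ((s -> not (s or p)) and (s or p)) requires (s -> not (s or p)) and (s or p) at every successor {a, b, d}.
    (s -> not (s or p)) and (s or p) fails at a, so Box ((s -> not (s or p)) and (s or p)) is false at d.

No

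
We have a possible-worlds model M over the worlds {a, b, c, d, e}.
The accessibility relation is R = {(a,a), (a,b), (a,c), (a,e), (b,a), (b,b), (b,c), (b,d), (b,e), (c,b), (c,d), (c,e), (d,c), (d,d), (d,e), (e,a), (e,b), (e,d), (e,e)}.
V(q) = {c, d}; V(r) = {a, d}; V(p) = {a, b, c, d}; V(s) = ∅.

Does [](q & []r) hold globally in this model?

No

Recall that []ψ holds at a world iff ψ holds at every accessible world, and <>ψ holds iff ψ holds at some accessible world.
Let φ = [](q & []r). Evaluate φ at each world:
  a (successors {a, b, c, e}): φ is false.
  b (successors {a, b, c, d, e}): φ is false.
  c (successors {b, d, e}): φ is false.
  d (successors {c, d, e}): φ is false.
  e (successors {a, b, d, e}): φ is false.
Detail at a (counterexample):
  At a: [](q & []r) requires q & []r at every successor {a, b, c, e}.
    q & []r fails at a, so [](q & []r) is false at a.
      At a: q is false, []r is false, so q & []r is false.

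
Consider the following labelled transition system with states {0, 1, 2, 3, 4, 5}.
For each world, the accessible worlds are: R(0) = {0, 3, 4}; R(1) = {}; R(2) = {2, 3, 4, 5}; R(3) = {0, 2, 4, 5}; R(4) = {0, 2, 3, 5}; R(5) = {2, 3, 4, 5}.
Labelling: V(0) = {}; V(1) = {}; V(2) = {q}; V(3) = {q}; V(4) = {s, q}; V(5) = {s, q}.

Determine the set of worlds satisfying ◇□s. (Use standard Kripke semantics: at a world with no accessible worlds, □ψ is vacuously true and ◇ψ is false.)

Let φ = ◇□s. Evaluate φ at each world:
  0 (successors {0, 3, 4}): φ is false.
  1 (successors ∅): φ is false.
  2 (successors {2, 3, 4, 5}): φ is false.
  3 (successors {0, 2, 4, 5}): φ is false.
  4 (successors {0, 2, 3, 5}): φ is false.
  5 (successors {2, 3, 4, 5}): φ is false.
For instance, at 5:
  At 5: ◇□s requires □s at some successor in {2, 3, 4, 5}.
    At 2: □s is false.
    At 3: □s is false.
    At 4: □s is false.
    At 5: □s is false.
  So ◇□s is false at 5.
Satisfying worlds: none.

none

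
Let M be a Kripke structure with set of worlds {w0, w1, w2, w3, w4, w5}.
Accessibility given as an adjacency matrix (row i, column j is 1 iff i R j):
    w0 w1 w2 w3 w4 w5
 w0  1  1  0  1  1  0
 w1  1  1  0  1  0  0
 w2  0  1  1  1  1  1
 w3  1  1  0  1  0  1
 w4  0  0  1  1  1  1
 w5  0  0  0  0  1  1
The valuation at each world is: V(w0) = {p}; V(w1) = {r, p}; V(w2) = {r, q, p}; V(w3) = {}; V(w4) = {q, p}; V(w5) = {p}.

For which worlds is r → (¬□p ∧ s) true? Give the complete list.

Let φ = r → (¬□p ∧ s). Evaluate φ at each world:
  w0 (successors {w0, w1, w3, w4}): φ is true.
  w1 (successors {w0, w1, w3}): φ is false.
  w2 (successors {w1, w2, w3, w4, w5}): φ is false.
  w3 (successors {w0, w1, w3, w5}): φ is true.
  w4 (successors {w2, w3, w4, w5}): φ is true.
  w5 (successors {w4, w5}): φ is true.
For instance, at w4:
  At w4: r is false, ¬□p ∧ s is false, so r → (¬□p ∧ s) is true.
    At w4: ¬□p is true, s is false, so ¬□p ∧ s is false.
      At w4: □p is false, so ¬□p is true.
Satisfying worlds: {w0, w3, w4, w5}

w0, w3, w4, w5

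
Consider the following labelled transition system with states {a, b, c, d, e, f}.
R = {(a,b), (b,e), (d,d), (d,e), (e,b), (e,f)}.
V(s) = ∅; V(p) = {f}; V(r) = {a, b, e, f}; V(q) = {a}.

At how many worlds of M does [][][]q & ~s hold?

Let φ = [][][]q & ~s. Evaluate φ at each world:
  a (successors {b}): φ is false.
  b (successors {e}): φ is false.
  c (successors ∅): φ is true.
  d (successors {d, e}): φ is false.
  e (successors {b, f}): φ is false.
  f (successors ∅): φ is true.
For instance, at a:
  At a: [][][]q is false, ~s is true, so [][][]q & ~s is false.
    At a: [][][]q requires [][]q at every successor {b}.
      [][]q fails at b, so [][][]q is false at a.
Satisfying worlds: {c, f}

2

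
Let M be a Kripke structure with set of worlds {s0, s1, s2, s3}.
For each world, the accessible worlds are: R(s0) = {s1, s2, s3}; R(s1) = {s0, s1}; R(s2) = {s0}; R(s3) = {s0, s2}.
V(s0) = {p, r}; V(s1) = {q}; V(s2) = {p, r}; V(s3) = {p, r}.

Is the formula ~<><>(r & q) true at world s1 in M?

At s1: <><>(r & q) is false, so ~<><>(r & q) is true.
  At s1: <><>(r & q) requires <>(r & q) at some successor in {s0, s1}.
    At s0: <>(r & q) is false.
    At s1: <>(r & q) is false.
  So <><>(r & q) is false at s1.

Yes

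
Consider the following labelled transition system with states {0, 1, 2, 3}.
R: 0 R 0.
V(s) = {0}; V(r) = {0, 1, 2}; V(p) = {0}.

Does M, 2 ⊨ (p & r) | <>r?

No

At 2: p & r is false, <>r is false, so (p & r) | <>r is false.
  At 2: no accessible worlds, so <>r is false.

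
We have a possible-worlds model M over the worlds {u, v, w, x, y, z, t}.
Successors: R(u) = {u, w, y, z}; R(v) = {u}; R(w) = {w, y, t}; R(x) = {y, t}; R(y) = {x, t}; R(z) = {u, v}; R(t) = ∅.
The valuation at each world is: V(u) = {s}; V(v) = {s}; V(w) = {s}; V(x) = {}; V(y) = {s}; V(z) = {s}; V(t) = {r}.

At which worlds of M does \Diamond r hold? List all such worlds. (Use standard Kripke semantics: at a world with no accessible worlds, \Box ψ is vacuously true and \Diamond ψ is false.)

w, x, y

Let φ = \Diamond r. Evaluate φ at each world:
  u (successors {u, w, y, z}): φ is false.
  v (successors {u}): φ is false.
  w (successors {w, y, t}): φ is true.
  x (successors {y, t}): φ is true.
  y (successors {x, t}): φ is true.
  z (successors {u, v}): φ is false.
  t (successors ∅): φ is false.
For instance, at x:
  At x: \Diamond r requires r at some successor in {y, t}.
    r holds at t, so \Diamond r is true at x.
Satisfying worlds: {w, x, y}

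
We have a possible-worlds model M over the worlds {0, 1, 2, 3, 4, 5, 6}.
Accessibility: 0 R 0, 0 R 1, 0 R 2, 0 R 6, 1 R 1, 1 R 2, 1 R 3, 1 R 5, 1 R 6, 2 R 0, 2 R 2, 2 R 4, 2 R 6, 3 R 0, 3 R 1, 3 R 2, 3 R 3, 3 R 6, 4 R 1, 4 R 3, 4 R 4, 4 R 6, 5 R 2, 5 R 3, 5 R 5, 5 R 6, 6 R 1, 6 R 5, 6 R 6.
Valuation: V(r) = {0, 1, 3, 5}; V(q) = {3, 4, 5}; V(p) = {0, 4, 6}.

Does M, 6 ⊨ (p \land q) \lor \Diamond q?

Recall that \Diamond ψ holds at a world iff ψ holds at some accessible world.
At 6: p \land q is false, \Diamond q is true, so (p \land q) \lor \Diamond q is true.
  At 6: \Diamond q requires q at some successor in {1, 5, 6}.
    q holds at 5, so \Diamond q is true at 6.

Yes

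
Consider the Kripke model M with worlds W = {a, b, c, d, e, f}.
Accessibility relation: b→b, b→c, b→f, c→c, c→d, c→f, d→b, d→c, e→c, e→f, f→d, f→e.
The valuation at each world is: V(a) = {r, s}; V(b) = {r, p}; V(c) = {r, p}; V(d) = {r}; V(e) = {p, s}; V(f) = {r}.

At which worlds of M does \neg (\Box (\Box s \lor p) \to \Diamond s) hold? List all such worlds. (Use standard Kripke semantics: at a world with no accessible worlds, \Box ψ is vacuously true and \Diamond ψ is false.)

a, d

Let φ = \neg (\Box (\Box s \lor p) \to \Diamond s). Evaluate φ at each world:
  a (successors ∅): φ is true.
  b (successors {b, c, f}): φ is false.
  c (successors {c, d, f}): φ is false.
  d (successors {b, c}): φ is true.
  e (successors {c, f}): φ is false.
  f (successors {d, e}): φ is false.
For instance, at b:
  At b: \Box (\Box s \lor p) \to \Diamond s is true, so \neg (\Box (\Box s \lor p) \to \Diamond s) is false.
    At b: \Box (\Box s \lor p) is false, \Diamond s is false, so \Box (\Box s \lor p) \to \Diamond s is true.
      At b: \Box (\Box s \lor p) requires \Box s \lor p at every successor {b, c, f}.
        \Box s \lor p fails at f, so \Box (\Box s \lor p) is false at b.
      At b: \Diamond s requires s at some successor in {b, c, f}.
        At b: s is false.
        At c: s is false.
        At f: s is false.
      So \Diamond s is false at b.
Satisfying worlds: {a, d}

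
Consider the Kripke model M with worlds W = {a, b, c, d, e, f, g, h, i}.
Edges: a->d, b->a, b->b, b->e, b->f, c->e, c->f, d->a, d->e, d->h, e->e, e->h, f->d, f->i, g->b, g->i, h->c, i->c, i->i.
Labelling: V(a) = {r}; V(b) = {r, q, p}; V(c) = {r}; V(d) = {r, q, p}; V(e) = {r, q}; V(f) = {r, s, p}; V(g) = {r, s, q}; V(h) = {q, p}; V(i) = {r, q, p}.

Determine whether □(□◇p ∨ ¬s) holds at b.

At b: □(□◇p ∨ ¬s) requires □◇p ∨ ¬s at every successor {a, b, e, f}.
  At a: □◇p ∨ ¬s is true.
  At b: □◇p ∨ ¬s is true.
  At e: □◇p ∨ ¬s is true.
  At f: □◇p ∨ ¬s is true.
So □(□◇p ∨ ¬s) is true at b.

Yes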